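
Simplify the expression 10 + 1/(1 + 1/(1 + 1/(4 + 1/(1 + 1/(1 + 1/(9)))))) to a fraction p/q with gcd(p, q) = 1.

Collapse the nested fraction from the inside out:
Start with 9.
1 + 1/(9/1) = 1 + 1/9 = 10/9
1 + 1/(10/9) = 1 + 9/10 = 19/10
4 + 1/(19/10) = 4 + 10/19 = 86/19
1 + 1/(86/19) = 1 + 19/86 = 105/86
1 + 1/(105/86) = 1 + 86/105 = 191/105
10 + 1/(191/105) = 10 + 105/191 = 2015/191

2015/191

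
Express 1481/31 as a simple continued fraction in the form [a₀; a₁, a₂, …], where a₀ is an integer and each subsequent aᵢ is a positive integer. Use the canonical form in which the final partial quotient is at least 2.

1481 ÷ 31 → quotient 47, remainder 24
31 ÷ 24 → quotient 1, remainder 7
24 ÷ 7 → quotient 3, remainder 3
7 ÷ 3 → quotient 2, remainder 1
3 ÷ 1 → quotient 3, remainder 0

[47; 1, 3, 2, 3]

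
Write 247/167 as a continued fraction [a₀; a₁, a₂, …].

Repeatedly divide and take the remainder:
⌊247/167⌋ = 1, remainder 80
⌊167/80⌋ = 2, remainder 7
⌊80/7⌋ = 11, remainder 3
⌊7/3⌋ = 2, remainder 1
⌊3/1⌋ = 3, remainder 0

[1; 2, 11, 2, 3]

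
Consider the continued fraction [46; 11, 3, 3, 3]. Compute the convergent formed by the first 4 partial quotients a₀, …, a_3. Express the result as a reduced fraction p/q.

Starting at the tail and folding back:
Start with 3.
3 + 1/(3/1) = 3 + 1/3 = 10/3
11 + 1/(10/3) = 11 + 3/10 = 113/10
46 + 1/(113/10) = 46 + 10/113 = 5208/113

5208/113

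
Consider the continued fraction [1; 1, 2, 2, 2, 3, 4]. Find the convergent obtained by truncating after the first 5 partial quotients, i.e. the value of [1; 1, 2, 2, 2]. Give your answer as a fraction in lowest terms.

29/17

Start with 2.
2 + 1/(2/1) = 2 + 1/2 = 5/2
2 + 1/(5/2) = 2 + 2/5 = 12/5
1 + 1/(12/5) = 1 + 5/12 = 17/12
1 + 1/(17/12) = 1 + 12/17 = 29/17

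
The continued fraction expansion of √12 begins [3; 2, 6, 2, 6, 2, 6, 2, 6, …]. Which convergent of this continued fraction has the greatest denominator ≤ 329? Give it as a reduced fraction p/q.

627/181

List convergents until the denominator exceeds the bound:
a_0 = 3: 3/1  (≤ bound)
a_1 = 2: 7/2  (≤ bound)
a_2 = 6: 45/13  (≤ bound)
a_3 = 2: 97/28  (≤ bound)
a_4 = 6: 627/181  (≤ bound)
a_5 = 2: 1351/390  (> 329, stop)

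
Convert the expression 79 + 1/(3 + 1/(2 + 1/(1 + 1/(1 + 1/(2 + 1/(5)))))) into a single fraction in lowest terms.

18793/237

a_0 = 79: 79/1
a_1 = 3: 238/3
a_2 = 2: 555/7
a_3 = 1: 793/10
a_4 = 1: 1348/17
a_5 = 2: 3489/44
a_6 = 5: 18793/237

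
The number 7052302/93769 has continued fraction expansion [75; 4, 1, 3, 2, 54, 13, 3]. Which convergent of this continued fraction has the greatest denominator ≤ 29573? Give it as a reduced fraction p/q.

176065/2341

a_0 = 75: 75/1  (≤ bound)
a_1 = 4: 301/4  (≤ bound)
a_2 = 1: 376/5  (≤ bound)
a_3 = 3: 1429/19  (≤ bound)
a_4 = 2: 3234/43  (≤ bound)
a_5 = 54: 176065/2341  (≤ bound)
a_6 = 13: 2292079/30476  (> 29573, stop)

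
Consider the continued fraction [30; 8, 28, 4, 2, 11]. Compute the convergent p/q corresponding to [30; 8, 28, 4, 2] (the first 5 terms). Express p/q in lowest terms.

61484/2041

Build up convergents one term at a time:
a_0 = 30: 30/1
a_1 = 8: 241/8
a_2 = 28: 6778/225
a_3 = 4: 27353/908
a_4 = 2: 61484/2041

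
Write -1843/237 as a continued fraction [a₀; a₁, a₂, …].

[-8; 4, 2, 8, 3]

-1843 ÷ 237 → quotient -8, remainder 53
237 ÷ 53 → quotient 4, remainder 25
53 ÷ 25 → quotient 2, remainder 3
25 ÷ 3 → quotient 8, remainder 1
3 ÷ 1 → quotient 3, remainder 0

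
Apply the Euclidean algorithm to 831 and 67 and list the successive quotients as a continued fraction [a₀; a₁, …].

831 = 12·67 + 27, so a_0 = 12
67 = 2·27 + 13, so a_1 = 2
27 = 2·13 + 1, so a_2 = 2
13 = 13·1 + 0, so a_3 = 13

[12; 2, 2, 13]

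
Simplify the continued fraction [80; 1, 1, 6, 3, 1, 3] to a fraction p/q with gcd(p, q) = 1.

Collapse the nested fraction from the inside out:
Start with 3.
1 + 1/(3/1) = 1 + 1/3 = 4/3
3 + 1/(4/3) = 3 + 3/4 = 15/4
6 + 1/(15/4) = 6 + 4/15 = 94/15
1 + 1/(94/15) = 1 + 15/94 = 109/94
1 + 1/(109/94) = 1 + 94/109 = 203/109
80 + 1/(203/109) = 80 + 109/203 = 16349/203

16349/203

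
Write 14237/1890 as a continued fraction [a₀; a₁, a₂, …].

Apply division with remainder until the remainder is 0:
⌊14237/1890⌋ = 7, remainder 1007
⌊1890/1007⌋ = 1, remainder 883
⌊1007/883⌋ = 1, remainder 124
⌊883/124⌋ = 7, remainder 15
⌊124/15⌋ = 8, remainder 4
⌊15/4⌋ = 3, remainder 3
⌊4/3⌋ = 1, remainder 1
⌊3/1⌋ = 3, remainder 0

[7; 1, 1, 7, 8, 3, 1, 3]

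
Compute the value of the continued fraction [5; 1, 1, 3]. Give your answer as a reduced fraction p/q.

Collapse the nested fraction from the inside out:
Start with 3.
1 + 1/(3/1) = 1 + 1/3 = 4/3
1 + 1/(4/3) = 1 + 3/4 = 7/4
5 + 1/(7/4) = 5 + 4/7 = 39/7

39/7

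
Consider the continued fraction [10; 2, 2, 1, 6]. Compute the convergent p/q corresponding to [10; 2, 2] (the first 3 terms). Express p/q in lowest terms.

Start with 2.
2 + 1/(2/1) = 2 + 1/2 = 5/2
10 + 1/(5/2) = 10 + 2/5 = 52/5

52/5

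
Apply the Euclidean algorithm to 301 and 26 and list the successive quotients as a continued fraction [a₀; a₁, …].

Repeatedly divide and take the remainder:
⌊301/26⌋ = 11, remainder 15
⌊26/15⌋ = 1, remainder 11
⌊15/11⌋ = 1, remainder 4
⌊11/4⌋ = 2, remainder 3
⌊4/3⌋ = 1, remainder 1
⌊3/1⌋ = 3, remainder 0

[11; 1, 1, 2, 1, 3]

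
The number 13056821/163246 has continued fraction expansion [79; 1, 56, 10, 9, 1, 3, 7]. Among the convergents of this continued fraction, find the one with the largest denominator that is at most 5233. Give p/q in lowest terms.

415589/5196

List convergents until the denominator exceeds the bound:
a_0 = 79: 79/1  (≤ bound)
a_1 = 1: 80/1  (≤ bound)
a_2 = 56: 4559/57  (≤ bound)
a_3 = 10: 45670/571  (≤ bound)
a_4 = 9: 415589/5196  (≤ bound)
a_5 = 1: 461259/5767  (> 5233, stop)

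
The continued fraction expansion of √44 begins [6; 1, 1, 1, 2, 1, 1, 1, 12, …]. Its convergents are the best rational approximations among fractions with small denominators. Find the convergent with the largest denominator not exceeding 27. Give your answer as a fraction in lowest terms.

a_0 = 6: 6/1  (≤ bound)
a_1 = 1: 7/1  (≤ bound)
a_2 = 1: 13/2  (≤ bound)
a_3 = 1: 20/3  (≤ bound)
a_4 = 2: 53/8  (≤ bound)
a_5 = 1: 73/11  (≤ bound)
a_6 = 1: 126/19  (≤ bound)
a_7 = 1: 199/30  (> 27, stop)

126/19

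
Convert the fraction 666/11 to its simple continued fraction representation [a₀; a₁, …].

[60; 1, 1, 5]

666 = 60·11 + 6, so a_0 = 60
11 = 1·6 + 5, so a_1 = 1
6 = 1·5 + 1, so a_2 = 1
5 = 5·1 + 0, so a_3 = 5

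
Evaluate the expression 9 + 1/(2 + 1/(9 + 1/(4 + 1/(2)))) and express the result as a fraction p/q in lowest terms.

a_0 = 9: 9/1
a_1 = 2: 19/2
a_2 = 9: 180/19
a_3 = 4: 739/78
a_4 = 2: 1658/175

1658/175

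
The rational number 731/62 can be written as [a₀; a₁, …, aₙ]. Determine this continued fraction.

[11; 1, 3, 1, 3, 3]

Repeatedly divide and take the remainder:
731 = 11·62 + 49, so a_0 = 11
62 = 1·49 + 13, so a_1 = 1
49 = 3·13 + 10, so a_2 = 3
13 = 1·10 + 3, so a_3 = 1
10 = 3·3 + 1, so a_4 = 3
3 = 3·1 + 0, so a_5 = 3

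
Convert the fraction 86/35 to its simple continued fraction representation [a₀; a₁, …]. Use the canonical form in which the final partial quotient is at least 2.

⌊86/35⌋ = 2, remainder 16
⌊35/16⌋ = 2, remainder 3
⌊16/3⌋ = 5, remainder 1
⌊3/1⌋ = 3, remainder 0

[2; 2, 5, 3]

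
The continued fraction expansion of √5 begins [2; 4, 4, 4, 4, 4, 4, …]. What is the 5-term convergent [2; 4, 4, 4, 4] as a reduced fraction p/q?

682/305

Start with 4.
4 + 1/(4/1) = 4 + 1/4 = 17/4
4 + 1/(17/4) = 4 + 4/17 = 72/17
4 + 1/(72/17) = 4 + 17/72 = 305/72
2 + 1/(305/72) = 2 + 72/305 = 682/305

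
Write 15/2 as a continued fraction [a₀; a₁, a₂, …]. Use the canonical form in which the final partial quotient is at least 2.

15 = 7·2 + 1, so a_0 = 7
2 = 2·1 + 0, so a_1 = 2

[7; 2]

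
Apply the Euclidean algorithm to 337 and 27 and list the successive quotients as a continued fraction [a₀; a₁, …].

337 ÷ 27 → quotient 12, remainder 13
27 ÷ 13 → quotient 2, remainder 1
13 ÷ 1 → quotient 13, remainder 0

[12; 2, 13]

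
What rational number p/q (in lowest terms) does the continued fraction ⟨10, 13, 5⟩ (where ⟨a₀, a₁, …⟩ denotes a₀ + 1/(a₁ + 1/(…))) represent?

Starting at the tail and folding back:
Start with 5.
13 + 1/(5/1) = 13 + 1/5 = 66/5
10 + 1/(66/5) = 10 + 5/66 = 665/66

665/66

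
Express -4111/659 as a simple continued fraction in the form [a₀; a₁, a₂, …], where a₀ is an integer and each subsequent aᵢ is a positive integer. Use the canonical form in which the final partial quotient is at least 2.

[-7; 1, 3, 5, 15, 2]

⌊-4111/659⌋ = -7, remainder 502
⌊659/502⌋ = 1, remainder 157
⌊502/157⌋ = 3, remainder 31
⌊157/31⌋ = 5, remainder 2
⌊31/2⌋ = 15, remainder 1
⌊2/1⌋ = 2, remainder 0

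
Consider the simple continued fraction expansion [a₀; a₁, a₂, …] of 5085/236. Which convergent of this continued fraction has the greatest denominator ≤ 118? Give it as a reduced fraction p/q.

1616/75

List convergents until the denominator exceeds the bound:
a_0 = 21: 21/1  (≤ bound)
a_1 = 1: 22/1  (≤ bound)
a_2 = 1: 43/2  (≤ bound)
a_3 = 4: 194/9  (≤ bound)
a_4 = 1: 237/11  (≤ bound)
a_5 = 6: 1616/75  (≤ bound)
a_6 = 3: 5085/236  (> 118, stop)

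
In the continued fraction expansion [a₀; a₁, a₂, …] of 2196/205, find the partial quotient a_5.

3

⌊2196/205⌋ = 10, remainder 146
⌊205/146⌋ = 1, remainder 59
⌊146/59⌋ = 2, remainder 28
⌊59/28⌋ = 2, remainder 3
⌊28/3⌋ = 9, remainder 1
⌊3/1⌋ = 3, remainder 0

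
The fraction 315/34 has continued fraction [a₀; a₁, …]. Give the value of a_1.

3

315 = 9·34 + 9, so a_0 = 9
34 = 3·9 + 7, so a_1 = 3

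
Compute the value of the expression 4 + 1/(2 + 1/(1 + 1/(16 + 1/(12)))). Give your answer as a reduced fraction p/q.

Start with 12.
16 + 1/(12/1) = 16 + 1/12 = 193/12
1 + 1/(193/12) = 1 + 12/193 = 205/193
2 + 1/(205/193) = 2 + 193/205 = 603/205
4 + 1/(603/205) = 4 + 205/603 = 2617/603

2617/603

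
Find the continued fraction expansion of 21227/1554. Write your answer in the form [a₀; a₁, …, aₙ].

21227 = 13·1554 + 1025, so a_0 = 13
1554 = 1·1025 + 529, so a_1 = 1
1025 = 1·529 + 496, so a_2 = 1
529 = 1·496 + 33, so a_3 = 1
496 = 15·33 + 1, so a_4 = 15
33 = 33·1 + 0, so a_5 = 33

[13; 1, 1, 1, 15, 33]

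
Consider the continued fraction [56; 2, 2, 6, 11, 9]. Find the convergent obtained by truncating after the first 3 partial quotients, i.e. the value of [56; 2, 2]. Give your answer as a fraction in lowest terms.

282/5

Start with 2.
2 + 1/(2/1) = 2 + 1/2 = 5/2
56 + 1/(5/2) = 56 + 2/5 = 282/5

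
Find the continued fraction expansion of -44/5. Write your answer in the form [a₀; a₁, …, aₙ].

⌊-44/5⌋ = -9, remainder 1
⌊5/1⌋ = 5, remainder 0

[-9; 5]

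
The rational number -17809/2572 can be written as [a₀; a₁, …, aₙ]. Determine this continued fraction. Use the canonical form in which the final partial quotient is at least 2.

Apply division with remainder until the remainder is 0:
-17809 = -7·2572 + 195, so a_0 = -7
2572 = 13·195 + 37, so a_1 = 13
195 = 5·37 + 10, so a_2 = 5
37 = 3·10 + 7, so a_3 = 3
10 = 1·7 + 3, so a_4 = 1
7 = 2·3 + 1, so a_5 = 2
3 = 3·1 + 0, so a_6 = 3

[-7; 13, 5, 3, 1, 2, 3]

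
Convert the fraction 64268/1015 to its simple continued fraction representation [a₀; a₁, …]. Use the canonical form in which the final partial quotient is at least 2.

[63; 3, 7, 46]

⌊64268/1015⌋ = 63, remainder 323
⌊1015/323⌋ = 3, remainder 46
⌊323/46⌋ = 7, remainder 1
⌊46/1⌋ = 46, remainder 0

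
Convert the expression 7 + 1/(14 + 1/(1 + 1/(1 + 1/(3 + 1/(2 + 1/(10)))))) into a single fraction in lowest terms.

17191/2432

Start with 10.
2 + 1/(10/1) = 2 + 1/10 = 21/10
3 + 1/(21/10) = 3 + 10/21 = 73/21
1 + 1/(73/21) = 1 + 21/73 = 94/73
1 + 1/(94/73) = 1 + 73/94 = 167/94
14 + 1/(167/94) = 14 + 94/167 = 2432/167
7 + 1/(2432/167) = 7 + 167/2432 = 17191/2432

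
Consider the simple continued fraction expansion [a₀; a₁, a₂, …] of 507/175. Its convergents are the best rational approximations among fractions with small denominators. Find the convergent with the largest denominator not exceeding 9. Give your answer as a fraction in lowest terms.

26/9

a_0 = 2: 2/1  (≤ bound)
a_1 = 1: 3/1  (≤ bound)
a_2 = 8: 26/9  (≤ bound)
a_3 = 1: 29/10  (> 9, stop)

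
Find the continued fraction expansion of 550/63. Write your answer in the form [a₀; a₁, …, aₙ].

[8; 1, 2, 1, 2, 2, 2]

550 ÷ 63 → quotient 8, remainder 46
63 ÷ 46 → quotient 1, remainder 17
46 ÷ 17 → quotient 2, remainder 12
17 ÷ 12 → quotient 1, remainder 5
12 ÷ 5 → quotient 2, remainder 2
5 ÷ 2 → quotient 2, remainder 1
2 ÷ 1 → quotient 2, remainder 0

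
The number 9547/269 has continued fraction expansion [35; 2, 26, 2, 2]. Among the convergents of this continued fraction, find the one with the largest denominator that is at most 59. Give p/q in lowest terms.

1881/53

List convergents until the denominator exceeds the bound:
a_0 = 35: 35/1  (≤ bound)
a_1 = 2: 71/2  (≤ bound)
a_2 = 26: 1881/53  (≤ bound)
a_3 = 2: 3833/108  (> 59, stop)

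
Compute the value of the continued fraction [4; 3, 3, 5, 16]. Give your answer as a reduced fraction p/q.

a_0 = 4: 4/1
a_1 = 3: 13/3
a_2 = 3: 43/10
a_3 = 5: 228/53
a_4 = 16: 3691/858

3691/858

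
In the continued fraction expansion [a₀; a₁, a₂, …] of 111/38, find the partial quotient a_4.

2

111 ÷ 38 → quotient 2, remainder 35
38 ÷ 35 → quotient 1, remainder 3
35 ÷ 3 → quotient 11, remainder 2
3 ÷ 2 → quotient 1, remainder 1
2 ÷ 1 → quotient 2, remainder 0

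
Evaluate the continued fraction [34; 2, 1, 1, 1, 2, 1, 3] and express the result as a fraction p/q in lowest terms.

Start with 3.
1 + 1/(3/1) = 1 + 1/3 = 4/3
2 + 1/(4/3) = 2 + 3/4 = 11/4
1 + 1/(11/4) = 1 + 4/11 = 15/11
1 + 1/(15/11) = 1 + 11/15 = 26/15
1 + 1/(26/15) = 1 + 15/26 = 41/26
2 + 1/(41/26) = 2 + 26/41 = 108/41
34 + 1/(108/41) = 34 + 41/108 = 3713/108

3713/108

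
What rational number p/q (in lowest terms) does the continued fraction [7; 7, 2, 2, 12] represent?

Start with 12.
2 + 1/(12/1) = 2 + 1/12 = 25/12
2 + 1/(25/12) = 2 + 12/25 = 62/25
7 + 1/(62/25) = 7 + 25/62 = 459/62
7 + 1/(459/62) = 7 + 62/459 = 3275/459

3275/459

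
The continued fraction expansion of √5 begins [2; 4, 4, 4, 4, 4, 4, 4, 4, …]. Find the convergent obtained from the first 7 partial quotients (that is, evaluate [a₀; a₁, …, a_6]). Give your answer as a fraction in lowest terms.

12238/5473

a_0 = 2: 2/1
a_1 = 4: 9/4
a_2 = 4: 38/17
a_3 = 4: 161/72
a_4 = 4: 682/305
a_5 = 4: 2889/1292
a_6 = 4: 12238/5473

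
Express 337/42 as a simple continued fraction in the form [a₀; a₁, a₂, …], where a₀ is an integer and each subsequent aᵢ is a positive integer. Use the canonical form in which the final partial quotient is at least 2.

[8; 42]

337 ÷ 42 → quotient 8, remainder 1
42 ÷ 1 → quotient 42, remainder 0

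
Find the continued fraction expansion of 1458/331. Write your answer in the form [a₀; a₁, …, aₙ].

[4; 2, 2, 7, 1, 7]

⌊1458/331⌋ = 4, remainder 134
⌊331/134⌋ = 2, remainder 63
⌊134/63⌋ = 2, remainder 8
⌊63/8⌋ = 7, remainder 7
⌊8/7⌋ = 1, remainder 1
⌊7/1⌋ = 7, remainder 0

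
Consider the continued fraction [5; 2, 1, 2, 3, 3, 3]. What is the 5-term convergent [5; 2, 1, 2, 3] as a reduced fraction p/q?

Collapse the nested fraction from the inside out:
Start with 3.
2 + 1/(3/1) = 2 + 1/3 = 7/3
1 + 1/(7/3) = 1 + 3/7 = 10/7
2 + 1/(10/7) = 2 + 7/10 = 27/10
5 + 1/(27/10) = 5 + 10/27 = 145/27

145/27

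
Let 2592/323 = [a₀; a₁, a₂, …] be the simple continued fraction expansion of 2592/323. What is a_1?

40

2592 = 8·323 + 8, so a_0 = 8
323 = 40·8 + 3, so a_1 = 40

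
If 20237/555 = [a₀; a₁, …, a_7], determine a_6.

1

Apply division with remainder until the remainder is 0:
20237 = 36·555 + 257, so a_0 = 36
555 = 2·257 + 41, so a_1 = 2
257 = 6·41 + 11, so a_2 = 6
41 = 3·11 + 8, so a_3 = 3
11 = 1·8 + 3, so a_4 = 1
8 = 2·3 + 2, so a_5 = 2
3 = 1·2 + 1, so a_6 = 1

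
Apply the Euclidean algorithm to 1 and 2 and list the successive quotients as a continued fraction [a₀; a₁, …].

[0; 2]

⌊1/2⌋ = 0, remainder 1
⌊2/1⌋ = 2, remainder 0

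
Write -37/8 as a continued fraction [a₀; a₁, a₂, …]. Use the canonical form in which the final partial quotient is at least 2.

[-5; 2, 1, 2]

-37 = -5·8 + 3, so a_0 = -5
8 = 2·3 + 2, so a_1 = 2
3 = 1·2 + 1, so a_2 = 1
2 = 2·1 + 0, so a_3 = 2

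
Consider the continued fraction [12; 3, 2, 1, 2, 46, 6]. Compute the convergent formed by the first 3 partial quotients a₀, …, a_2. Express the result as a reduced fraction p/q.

86/7

Start with 2.
3 + 1/(2/1) = 3 + 1/2 = 7/2
12 + 1/(7/2) = 12 + 2/7 = 86/7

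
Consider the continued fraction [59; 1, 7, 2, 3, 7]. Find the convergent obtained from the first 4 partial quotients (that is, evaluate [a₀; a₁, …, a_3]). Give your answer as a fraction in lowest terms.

Start with 2.
7 + 1/(2/1) = 7 + 1/2 = 15/2
1 + 1/(15/2) = 1 + 2/15 = 17/15
59 + 1/(17/15) = 59 + 15/17 = 1018/17

1018/17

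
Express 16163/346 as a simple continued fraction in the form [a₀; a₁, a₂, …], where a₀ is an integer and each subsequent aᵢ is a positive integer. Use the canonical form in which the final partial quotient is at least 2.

Repeatedly divide and take the remainder:
⌊16163/346⌋ = 46, remainder 247
⌊346/247⌋ = 1, remainder 99
⌊247/99⌋ = 2, remainder 49
⌊99/49⌋ = 2, remainder 1
⌊49/1⌋ = 49, remainder 0

[46; 1, 2, 2, 49]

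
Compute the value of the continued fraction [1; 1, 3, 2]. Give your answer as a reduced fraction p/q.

Start with 2.
3 + 1/(2/1) = 3 + 1/2 = 7/2
1 + 1/(7/2) = 1 + 2/7 = 9/7
1 + 1/(9/7) = 1 + 7/9 = 16/9

16/9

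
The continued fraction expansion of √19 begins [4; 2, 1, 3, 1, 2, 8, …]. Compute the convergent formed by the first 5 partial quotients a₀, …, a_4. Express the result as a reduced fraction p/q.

61/14

Build up convergents one term at a time:
a_0 = 4: 4/1
a_1 = 2: 9/2
a_2 = 1: 13/3
a_3 = 3: 48/11
a_4 = 1: 61/14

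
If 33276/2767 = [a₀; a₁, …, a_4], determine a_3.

3

33276 = 12·2767 + 72, so a_0 = 12
2767 = 38·72 + 31, so a_1 = 38
72 = 2·31 + 10, so a_2 = 2
31 = 3·10 + 1, so a_3 = 3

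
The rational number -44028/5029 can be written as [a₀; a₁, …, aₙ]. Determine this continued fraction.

⌊-44028/5029⌋ = -9, remainder 1233
⌊5029/1233⌋ = 4, remainder 97
⌊1233/97⌋ = 12, remainder 69
⌊97/69⌋ = 1, remainder 28
⌊69/28⌋ = 2, remainder 13
⌊28/13⌋ = 2, remainder 2
⌊13/2⌋ = 6, remainder 1
⌊2/1⌋ = 2, remainder 0

[-9; 4, 12, 1, 2, 2, 6, 2]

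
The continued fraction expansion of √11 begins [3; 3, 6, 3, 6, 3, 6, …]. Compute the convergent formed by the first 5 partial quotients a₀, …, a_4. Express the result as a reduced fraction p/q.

Start with 6.
3 + 1/(6/1) = 3 + 1/6 = 19/6
6 + 1/(19/6) = 6 + 6/19 = 120/19
3 + 1/(120/19) = 3 + 19/120 = 379/120
3 + 1/(379/120) = 3 + 120/379 = 1257/379

1257/379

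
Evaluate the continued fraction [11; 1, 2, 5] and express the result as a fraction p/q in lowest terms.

187/16

Starting at the tail and folding back:
Start with 5.
2 + 1/(5/1) = 2 + 1/5 = 11/5
1 + 1/(11/5) = 1 + 5/11 = 16/11
11 + 1/(16/11) = 11 + 11/16 = 187/16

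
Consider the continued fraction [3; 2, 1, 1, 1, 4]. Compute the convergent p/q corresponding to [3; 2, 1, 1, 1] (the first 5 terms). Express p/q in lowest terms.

Use the convergent recurrence hₖ = aₖ·hₖ₋₁ + hₖ₋₂ (and likewise for the denominators kₖ):
a_0 = 3: 3/1
a_1 = 2: 7/2
a_2 = 1: 10/3
a_3 = 1: 17/5
a_4 = 1: 27/8

27/8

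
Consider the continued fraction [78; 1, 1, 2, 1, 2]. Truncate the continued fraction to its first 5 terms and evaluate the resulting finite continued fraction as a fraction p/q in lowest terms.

550/7

Start with 1.
2 + 1/(1/1) = 2 + 1/1 = 3/1
1 + 1/(3/1) = 1 + 1/3 = 4/3
1 + 1/(4/3) = 1 + 3/4 = 7/4
78 + 1/(7/4) = 78 + 4/7 = 550/7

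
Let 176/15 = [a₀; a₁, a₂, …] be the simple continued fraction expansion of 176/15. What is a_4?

Run the Euclidean algorithm, recording each quotient:
176 = 11·15 + 11, so a_0 = 11
15 = 1·11 + 4, so a_1 = 1
11 = 2·4 + 3, so a_2 = 2
4 = 1·3 + 1, so a_3 = 1
3 = 3·1 + 0, so a_4 = 3

3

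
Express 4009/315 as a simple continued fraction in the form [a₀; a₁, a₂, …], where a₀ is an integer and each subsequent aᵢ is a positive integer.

[12; 1, 2, 1, 1, 1, 28]

Run the Euclidean algorithm, recording each quotient:
4009 = 12·315 + 229, so a_0 = 12
315 = 1·229 + 86, so a_1 = 1
229 = 2·86 + 57, so a_2 = 2
86 = 1·57 + 29, so a_3 = 1
57 = 1·29 + 28, so a_4 = 1
29 = 1·28 + 1, so a_5 = 1
28 = 28·1 + 0, so a_6 = 28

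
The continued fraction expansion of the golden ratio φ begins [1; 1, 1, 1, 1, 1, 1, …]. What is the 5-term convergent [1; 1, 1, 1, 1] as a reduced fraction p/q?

8/5

Start with 1.
1 + 1/(1/1) = 1 + 1/1 = 2/1
1 + 1/(2/1) = 1 + 1/2 = 3/2
1 + 1/(3/2) = 1 + 2/3 = 5/3
1 + 1/(5/3) = 1 + 3/5 = 8/5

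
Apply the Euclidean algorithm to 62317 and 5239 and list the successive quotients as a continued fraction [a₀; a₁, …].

62317 ÷ 5239 → quotient 11, remainder 4688
5239 ÷ 4688 → quotient 1, remainder 551
4688 ÷ 551 → quotient 8, remainder 280
551 ÷ 280 → quotient 1, remainder 271
280 ÷ 271 → quotient 1, remainder 9
271 ÷ 9 → quotient 30, remainder 1
9 ÷ 1 → quotient 9, remainder 0

[11; 1, 8, 1, 1, 30, 9]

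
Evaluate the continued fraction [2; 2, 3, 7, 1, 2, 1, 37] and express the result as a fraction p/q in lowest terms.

20645/8492

Use the convergent recurrence hₖ = aₖ·hₖ₋₁ + hₖ₋₂ (and likewise for the denominators kₖ):
a_0 = 2: 2/1
a_1 = 2: 5/2
a_2 = 3: 17/7
a_3 = 7: 124/51
a_4 = 1: 141/58
a_5 = 2: 406/167
a_6 = 1: 547/225
a_7 = 37: 20645/8492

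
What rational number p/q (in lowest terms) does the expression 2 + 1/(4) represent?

Build up convergents one term at a time:
a_0 = 2: 2/1
a_1 = 4: 9/4

9/4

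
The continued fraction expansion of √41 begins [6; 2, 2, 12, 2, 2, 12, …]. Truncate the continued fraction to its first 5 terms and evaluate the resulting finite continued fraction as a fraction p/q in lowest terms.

826/129

a_0 = 6: 6/1
a_1 = 2: 13/2
a_2 = 2: 32/5
a_3 = 12: 397/62
a_4 = 2: 826/129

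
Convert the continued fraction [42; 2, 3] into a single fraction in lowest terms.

Start with 3.
2 + 1/(3/1) = 2 + 1/3 = 7/3
42 + 1/(7/3) = 42 + 3/7 = 297/7

297/7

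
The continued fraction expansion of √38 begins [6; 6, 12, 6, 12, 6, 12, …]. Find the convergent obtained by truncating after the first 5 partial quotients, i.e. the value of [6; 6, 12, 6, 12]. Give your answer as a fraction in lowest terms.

Start with 12.
6 + 1/(12/1) = 6 + 1/12 = 73/12
12 + 1/(73/12) = 12 + 12/73 = 888/73
6 + 1/(888/73) = 6 + 73/888 = 5401/888
6 + 1/(5401/888) = 6 + 888/5401 = 33294/5401

33294/5401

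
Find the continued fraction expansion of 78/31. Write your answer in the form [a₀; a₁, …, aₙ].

[2; 1, 1, 15]

⌊78/31⌋ = 2, remainder 16
⌊31/16⌋ = 1, remainder 15
⌊16/15⌋ = 1, remainder 1
⌊15/1⌋ = 15, remainder 0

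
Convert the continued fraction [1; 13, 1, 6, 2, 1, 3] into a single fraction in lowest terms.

1204/1123

Start with 3.
1 + 1/(3/1) = 1 + 1/3 = 4/3
2 + 1/(4/3) = 2 + 3/4 = 11/4
6 + 1/(11/4) = 6 + 4/11 = 70/11
1 + 1/(70/11) = 1 + 11/70 = 81/70
13 + 1/(81/70) = 13 + 70/81 = 1123/81
1 + 1/(1123/81) = 1 + 81/1123 = 1204/1123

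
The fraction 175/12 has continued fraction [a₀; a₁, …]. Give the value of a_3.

175 ÷ 12 → quotient 14, remainder 7
12 ÷ 7 → quotient 1, remainder 5
7 ÷ 5 → quotient 1, remainder 2
5 ÷ 2 → quotient 2, remainder 1

2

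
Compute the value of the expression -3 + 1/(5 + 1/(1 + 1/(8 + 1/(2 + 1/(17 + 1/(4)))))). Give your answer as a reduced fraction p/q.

Start with 4.
17 + 1/(4/1) = 17 + 1/4 = 69/4
2 + 1/(69/4) = 2 + 4/69 = 142/69
8 + 1/(142/69) = 8 + 69/142 = 1205/142
1 + 1/(1205/142) = 1 + 142/1205 = 1347/1205
5 + 1/(1347/1205) = 5 + 1205/1347 = 7940/1347
-3 + 1/(7940/1347) = -3 + 1347/7940 = -22473/7940

-22473/7940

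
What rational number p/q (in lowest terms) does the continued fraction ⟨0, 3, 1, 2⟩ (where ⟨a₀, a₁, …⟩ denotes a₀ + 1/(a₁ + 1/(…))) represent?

Collapse the nested fraction from the inside out:
Start with 2.
1 + 1/(2/1) = 1 + 1/2 = 3/2
3 + 1/(3/2) = 3 + 2/3 = 11/3
0 + 1/(11/3) = 0 + 3/11 = 3/11

3/11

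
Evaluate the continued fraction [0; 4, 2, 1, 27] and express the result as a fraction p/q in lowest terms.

83/360

Start with 27.
1 + 1/(27/1) = 1 + 1/27 = 28/27
2 + 1/(28/27) = 2 + 27/28 = 83/28
4 + 1/(83/28) = 4 + 28/83 = 360/83
0 + 1/(360/83) = 0 + 83/360 = 83/360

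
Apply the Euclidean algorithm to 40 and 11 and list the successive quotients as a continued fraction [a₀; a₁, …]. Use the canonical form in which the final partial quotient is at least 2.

40 ÷ 11 → quotient 3, remainder 7
11 ÷ 7 → quotient 1, remainder 4
7 ÷ 4 → quotient 1, remainder 3
4 ÷ 3 → quotient 1, remainder 1
3 ÷ 1 → quotient 3, remainder 0

[3; 1, 1, 1, 3]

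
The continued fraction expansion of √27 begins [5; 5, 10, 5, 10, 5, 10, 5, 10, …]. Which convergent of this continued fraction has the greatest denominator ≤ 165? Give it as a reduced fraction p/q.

265/51

List convergents until the denominator exceeds the bound:
a_0 = 5: 5/1  (≤ bound)
a_1 = 5: 26/5  (≤ bound)
a_2 = 10: 265/51  (≤ bound)
a_3 = 5: 1351/260  (> 165, stop)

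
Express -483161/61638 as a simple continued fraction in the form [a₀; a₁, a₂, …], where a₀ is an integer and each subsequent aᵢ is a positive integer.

[-8; 6, 5, 46, 21, 2]

Apply division with remainder until the remainder is 0:
⌊-483161/61638⌋ = -8, remainder 9943
⌊61638/9943⌋ = 6, remainder 1980
⌊9943/1980⌋ = 5, remainder 43
⌊1980/43⌋ = 46, remainder 2
⌊43/2⌋ = 21, remainder 1
⌊2/1⌋ = 2, remainder 0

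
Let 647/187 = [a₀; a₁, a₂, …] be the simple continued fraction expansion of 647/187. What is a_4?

Apply division with remainder until the remainder is 0:
647 ÷ 187 → quotient 3, remainder 86
187 ÷ 86 → quotient 2, remainder 15
86 ÷ 15 → quotient 5, remainder 11
15 ÷ 11 → quotient 1, remainder 4
11 ÷ 4 → quotient 2, remainder 3

2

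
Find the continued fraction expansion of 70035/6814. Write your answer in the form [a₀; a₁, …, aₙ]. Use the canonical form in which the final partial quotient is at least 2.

70035 ÷ 6814 → quotient 10, remainder 1895
6814 ÷ 1895 → quotient 3, remainder 1129
1895 ÷ 1129 → quotient 1, remainder 766
1129 ÷ 766 → quotient 1, remainder 363
766 ÷ 363 → quotient 2, remainder 40
363 ÷ 40 → quotient 9, remainder 3
40 ÷ 3 → quotient 13, remainder 1
3 ÷ 1 → quotient 3, remainder 0

[10; 3, 1, 1, 2, 9, 13, 3]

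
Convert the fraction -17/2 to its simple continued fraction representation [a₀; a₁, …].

[-9; 2]

-17 = -9·2 + 1, so a_0 = -9
2 = 2·1 + 0, so a_1 = 2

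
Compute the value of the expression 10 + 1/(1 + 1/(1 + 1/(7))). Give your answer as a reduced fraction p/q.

158/15

Work from the innermost term outward:
Start with 7.
1 + 1/(7/1) = 1 + 1/7 = 8/7
1 + 1/(8/7) = 1 + 7/8 = 15/8
10 + 1/(15/8) = 10 + 8/15 = 158/15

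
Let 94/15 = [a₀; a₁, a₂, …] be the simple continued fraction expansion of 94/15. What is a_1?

Repeatedly divide and take the remainder:
94 ÷ 15 → quotient 6, remainder 4
15 ÷ 4 → quotient 3, remainder 3

3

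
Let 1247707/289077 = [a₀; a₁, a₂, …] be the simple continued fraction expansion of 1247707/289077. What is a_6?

1

⌊1247707/289077⌋ = 4, remainder 91399
⌊289077/91399⌋ = 3, remainder 14880
⌊91399/14880⌋ = 6, remainder 2119
⌊14880/2119⌋ = 7, remainder 47
⌊2119/47⌋ = 45, remainder 4
⌊47/4⌋ = 11, remainder 3
⌊4/3⌋ = 1, remainder 1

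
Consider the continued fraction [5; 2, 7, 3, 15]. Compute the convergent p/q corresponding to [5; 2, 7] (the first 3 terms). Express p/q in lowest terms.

a_0 = 5: 5/1
a_1 = 2: 11/2
a_2 = 7: 82/15

82/15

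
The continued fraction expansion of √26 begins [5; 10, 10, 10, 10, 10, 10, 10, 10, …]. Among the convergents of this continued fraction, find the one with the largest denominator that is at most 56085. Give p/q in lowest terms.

52525/10301

a_0 = 5: 5/1  (≤ bound)
a_1 = 10: 51/10  (≤ bound)
a_2 = 10: 515/101  (≤ bound)
a_3 = 10: 5201/1020  (≤ bound)
a_4 = 10: 52525/10301  (≤ bound)
a_5 = 10: 530451/104030  (> 56085, stop)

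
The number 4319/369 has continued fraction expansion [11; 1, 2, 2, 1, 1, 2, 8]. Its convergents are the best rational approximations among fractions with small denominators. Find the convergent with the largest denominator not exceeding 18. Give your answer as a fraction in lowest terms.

List convergents until the denominator exceeds the bound:
a_0 = 11: 11/1  (≤ bound)
a_1 = 1: 12/1  (≤ bound)
a_2 = 2: 35/3  (≤ bound)
a_3 = 2: 82/7  (≤ bound)
a_4 = 1: 117/10  (≤ bound)
a_5 = 1: 199/17  (≤ bound)
a_6 = 2: 515/44  (> 18, stop)

199/17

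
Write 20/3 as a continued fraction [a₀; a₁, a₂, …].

[6; 1, 2]

20 = 6·3 + 2, so a_0 = 6
3 = 1·2 + 1, so a_1 = 1
2 = 2·1 + 0, so a_2 = 2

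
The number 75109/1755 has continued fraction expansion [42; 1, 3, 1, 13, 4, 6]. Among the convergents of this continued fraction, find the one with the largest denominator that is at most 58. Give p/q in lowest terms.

214/5

a_0 = 42: 42/1  (≤ bound)
a_1 = 1: 43/1  (≤ bound)
a_2 = 3: 171/4  (≤ bound)
a_3 = 1: 214/5  (≤ bound)
a_4 = 13: 2953/69  (> 58, stop)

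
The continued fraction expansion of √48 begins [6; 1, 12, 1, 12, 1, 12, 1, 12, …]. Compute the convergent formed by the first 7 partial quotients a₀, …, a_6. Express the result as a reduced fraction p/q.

Compute successive convergents:
a_0 = 6: 6/1
a_1 = 1: 7/1
a_2 = 12: 90/13
a_3 = 1: 97/14
a_4 = 12: 1254/181
a_5 = 1: 1351/195
a_6 = 12: 17466/2521

17466/2521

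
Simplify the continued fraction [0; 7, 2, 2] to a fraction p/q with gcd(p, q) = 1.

a_0 = 0: 0/1
a_1 = 7: 1/7
a_2 = 2: 2/15
a_3 = 2: 5/37

5/37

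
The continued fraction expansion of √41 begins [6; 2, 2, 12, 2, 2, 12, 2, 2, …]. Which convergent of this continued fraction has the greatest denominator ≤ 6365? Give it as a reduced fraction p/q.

a_0 = 6: 6/1  (≤ bound)
a_1 = 2: 13/2  (≤ bound)
a_2 = 2: 32/5  (≤ bound)
a_3 = 12: 397/62  (≤ bound)
a_4 = 2: 826/129  (≤ bound)
a_5 = 2: 2049/320  (≤ bound)
a_6 = 12: 25414/3969  (≤ bound)
a_7 = 2: 52877/8258  (> 6365, stop)

25414/3969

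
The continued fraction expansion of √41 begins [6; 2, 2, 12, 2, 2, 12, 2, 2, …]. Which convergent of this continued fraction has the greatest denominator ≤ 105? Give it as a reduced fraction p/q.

397/62

a_0 = 6: 6/1  (≤ bound)
a_1 = 2: 13/2  (≤ bound)
a_2 = 2: 32/5  (≤ bound)
a_3 = 12: 397/62  (≤ bound)
a_4 = 2: 826/129  (> 105, stop)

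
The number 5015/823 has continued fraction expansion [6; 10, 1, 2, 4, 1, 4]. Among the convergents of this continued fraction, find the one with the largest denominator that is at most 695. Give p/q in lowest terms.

List convergents until the denominator exceeds the bound:
a_0 = 6: 6/1  (≤ bound)
a_1 = 10: 61/10  (≤ bound)
a_2 = 1: 67/11  (≤ bound)
a_3 = 2: 195/32  (≤ bound)
a_4 = 4: 847/139  (≤ bound)
a_5 = 1: 1042/171  (≤ bound)
a_6 = 4: 5015/823  (> 695, stop)

1042/171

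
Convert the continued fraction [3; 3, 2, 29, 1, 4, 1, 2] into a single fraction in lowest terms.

11831/3600

a_0 = 3: 3/1
a_1 = 3: 10/3
a_2 = 2: 23/7
a_3 = 29: 677/206
a_4 = 1: 700/213
a_5 = 4: 3477/1058
a_6 = 1: 4177/1271
a_7 = 2: 11831/3600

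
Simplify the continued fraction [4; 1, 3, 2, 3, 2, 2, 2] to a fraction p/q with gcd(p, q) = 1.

a_0 = 4: 4/1
a_1 = 1: 5/1
a_2 = 3: 19/4
a_3 = 2: 43/9
a_4 = 3: 148/31
a_5 = 2: 339/71
a_6 = 2: 826/173
a_7 = 2: 1991/417

1991/417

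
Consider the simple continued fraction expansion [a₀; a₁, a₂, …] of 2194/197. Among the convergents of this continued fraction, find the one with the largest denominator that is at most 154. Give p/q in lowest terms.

813/73

a_0 = 11: 11/1  (≤ bound)
a_1 = 7: 78/7  (≤ bound)
a_2 = 3: 245/22  (≤ bound)
a_3 = 2: 568/51  (≤ bound)
a_4 = 1: 813/73  (≤ bound)
a_5 = 2: 2194/197  (> 154, stop)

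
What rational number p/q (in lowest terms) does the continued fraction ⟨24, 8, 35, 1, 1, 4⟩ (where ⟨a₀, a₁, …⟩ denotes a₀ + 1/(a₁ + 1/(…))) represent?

a_0 = 24: 24/1
a_1 = 8: 193/8
a_2 = 35: 6779/281
a_3 = 1: 6972/289
a_4 = 1: 13751/570
a_5 = 4: 61976/2569

61976/2569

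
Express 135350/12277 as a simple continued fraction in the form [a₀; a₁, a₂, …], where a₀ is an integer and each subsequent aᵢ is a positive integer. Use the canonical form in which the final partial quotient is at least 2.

[11; 40, 1, 1, 13, 3, 1, 2]

⌊135350/12277⌋ = 11, remainder 303
⌊12277/303⌋ = 40, remainder 157
⌊303/157⌋ = 1, remainder 146
⌊157/146⌋ = 1, remainder 11
⌊146/11⌋ = 13, remainder 3
⌊11/3⌋ = 3, remainder 2
⌊3/2⌋ = 1, remainder 1
⌊2/1⌋ = 2, remainder 0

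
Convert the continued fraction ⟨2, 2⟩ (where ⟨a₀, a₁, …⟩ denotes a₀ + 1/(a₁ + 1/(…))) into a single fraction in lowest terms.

Starting at the tail and folding back:
Start with 2.
2 + 1/(2/1) = 2 + 1/2 = 5/2

5/2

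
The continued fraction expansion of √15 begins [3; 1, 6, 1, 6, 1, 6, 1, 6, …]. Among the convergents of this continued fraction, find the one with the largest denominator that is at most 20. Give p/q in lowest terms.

List convergents until the denominator exceeds the bound:
a_0 = 3: 3/1  (≤ bound)
a_1 = 1: 4/1  (≤ bound)
a_2 = 6: 27/7  (≤ bound)
a_3 = 1: 31/8  (≤ bound)
a_4 = 6: 213/55  (> 20, stop)

31/8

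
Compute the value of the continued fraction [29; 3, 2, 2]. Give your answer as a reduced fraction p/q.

498/17

Start with 2.
2 + 1/(2/1) = 2 + 1/2 = 5/2
3 + 1/(5/2) = 3 + 2/5 = 17/5
29 + 1/(17/5) = 29 + 5/17 = 498/17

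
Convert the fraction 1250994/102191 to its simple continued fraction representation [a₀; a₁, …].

Run the Euclidean algorithm, recording each quotient:
1250994 ÷ 102191 → quotient 12, remainder 24702
102191 ÷ 24702 → quotient 4, remainder 3383
24702 ÷ 3383 → quotient 7, remainder 1021
3383 ÷ 1021 → quotient 3, remainder 320
1021 ÷ 320 → quotient 3, remainder 61
320 ÷ 61 → quotient 5, remainder 15
61 ÷ 15 → quotient 4, remainder 1
15 ÷ 1 → quotient 15, remainder 0

[12; 4, 7, 3, 3, 5, 4, 15]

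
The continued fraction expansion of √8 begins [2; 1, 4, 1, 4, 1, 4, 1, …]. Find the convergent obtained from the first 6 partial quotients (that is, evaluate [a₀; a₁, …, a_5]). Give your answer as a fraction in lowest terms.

99/35

Compute successive convergents:
a_0 = 2: 2/1
a_1 = 1: 3/1
a_2 = 4: 14/5
a_3 = 1: 17/6
a_4 = 4: 82/29
a_5 = 1: 99/35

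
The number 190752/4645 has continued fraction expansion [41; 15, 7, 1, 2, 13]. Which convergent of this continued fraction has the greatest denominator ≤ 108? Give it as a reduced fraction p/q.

4353/106

List convergents until the denominator exceeds the bound:
a_0 = 41: 41/1  (≤ bound)
a_1 = 15: 616/15  (≤ bound)
a_2 = 7: 4353/106  (≤ bound)
a_3 = 1: 4969/121  (> 108, stop)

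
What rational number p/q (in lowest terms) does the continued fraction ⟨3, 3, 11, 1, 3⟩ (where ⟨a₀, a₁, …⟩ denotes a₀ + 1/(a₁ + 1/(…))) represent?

482/145

Starting at the tail and folding back:
Start with 3.
1 + 1/(3/1) = 1 + 1/3 = 4/3
11 + 1/(4/3) = 11 + 3/4 = 47/4
3 + 1/(47/4) = 3 + 4/47 = 145/47
3 + 1/(145/47) = 3 + 47/145 = 482/145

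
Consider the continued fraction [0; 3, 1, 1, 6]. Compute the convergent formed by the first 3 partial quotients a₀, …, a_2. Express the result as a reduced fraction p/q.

Build up convergents one term at a time:
a_0 = 0: 0/1
a_1 = 3: 1/3
a_2 = 1: 1/4

1/4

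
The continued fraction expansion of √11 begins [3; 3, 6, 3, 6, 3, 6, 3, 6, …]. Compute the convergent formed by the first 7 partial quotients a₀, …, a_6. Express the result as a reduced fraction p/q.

a_0 = 3: 3/1
a_1 = 3: 10/3
a_2 = 6: 63/19
a_3 = 3: 199/60
a_4 = 6: 1257/379
a_5 = 3: 3970/1197
a_6 = 6: 25077/7561

25077/7561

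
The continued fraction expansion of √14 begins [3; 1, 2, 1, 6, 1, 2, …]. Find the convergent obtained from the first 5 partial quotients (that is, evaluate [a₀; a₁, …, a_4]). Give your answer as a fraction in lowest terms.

101/27

Work from the innermost term outward:
Start with 6.
1 + 1/(6/1) = 1 + 1/6 = 7/6
2 + 1/(7/6) = 2 + 6/7 = 20/7
1 + 1/(20/7) = 1 + 7/20 = 27/20
3 + 1/(27/20) = 3 + 20/27 = 101/27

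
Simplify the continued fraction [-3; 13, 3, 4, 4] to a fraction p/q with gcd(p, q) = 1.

-2141/732

Start with 4.
4 + 1/(4/1) = 4 + 1/4 = 17/4
3 + 1/(17/4) = 3 + 4/17 = 55/17
13 + 1/(55/17) = 13 + 17/55 = 732/55
-3 + 1/(732/55) = -3 + 55/732 = -2141/732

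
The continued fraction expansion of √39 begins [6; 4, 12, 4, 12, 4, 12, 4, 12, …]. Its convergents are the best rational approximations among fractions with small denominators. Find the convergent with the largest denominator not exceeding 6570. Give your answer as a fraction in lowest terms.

a_0 = 6: 6/1  (≤ bound)
a_1 = 4: 25/4  (≤ bound)
a_2 = 12: 306/49  (≤ bound)
a_3 = 4: 1249/200  (≤ bound)
a_4 = 12: 15294/2449  (≤ bound)
a_5 = 4: 62425/9996  (> 6570, stop)

15294/2449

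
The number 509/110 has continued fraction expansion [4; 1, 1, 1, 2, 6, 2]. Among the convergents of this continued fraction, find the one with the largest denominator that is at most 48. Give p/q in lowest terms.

a_0 = 4: 4/1  (≤ bound)
a_1 = 1: 5/1  (≤ bound)
a_2 = 1: 9/2  (≤ bound)
a_3 = 1: 14/3  (≤ bound)
a_4 = 2: 37/8  (≤ bound)
a_5 = 6: 236/51  (> 48, stop)

37/8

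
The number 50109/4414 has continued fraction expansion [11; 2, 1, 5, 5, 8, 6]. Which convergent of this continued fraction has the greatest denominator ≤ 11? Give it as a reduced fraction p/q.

34/3

a_0 = 11: 11/1  (≤ bound)
a_1 = 2: 23/2  (≤ bound)
a_2 = 1: 34/3  (≤ bound)
a_3 = 5: 193/17  (> 11, stop)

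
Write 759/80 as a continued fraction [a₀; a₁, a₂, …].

Apply division with remainder until the remainder is 0:
759 = 9·80 + 39, so a_0 = 9
80 = 2·39 + 2, so a_1 = 2
39 = 19·2 + 1, so a_2 = 19
2 = 2·1 + 0, so a_3 = 2

[9; 2, 19, 2]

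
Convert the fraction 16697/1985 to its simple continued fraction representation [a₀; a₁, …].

[8; 2, 2, 3, 19, 6]

Apply division with remainder until the remainder is 0:
16697 ÷ 1985 → quotient 8, remainder 817
1985 ÷ 817 → quotient 2, remainder 351
817 ÷ 351 → quotient 2, remainder 115
351 ÷ 115 → quotient 3, remainder 6
115 ÷ 6 → quotient 19, remainder 1
6 ÷ 1 → quotient 6, remainder 0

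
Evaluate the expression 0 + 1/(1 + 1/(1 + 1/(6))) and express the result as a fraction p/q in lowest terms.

Start with 6.
1 + 1/(6/1) = 1 + 1/6 = 7/6
1 + 1/(7/6) = 1 + 6/7 = 13/7
0 + 1/(13/7) = 0 + 7/13 = 7/13

7/13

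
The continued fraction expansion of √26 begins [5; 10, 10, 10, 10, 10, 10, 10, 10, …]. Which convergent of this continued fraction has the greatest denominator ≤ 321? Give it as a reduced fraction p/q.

515/101

List convergents until the denominator exceeds the bound:
a_0 = 5: 5/1  (≤ bound)
a_1 = 10: 51/10  (≤ bound)
a_2 = 10: 515/101  (≤ bound)
a_3 = 10: 5201/1020  (> 321, stop)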